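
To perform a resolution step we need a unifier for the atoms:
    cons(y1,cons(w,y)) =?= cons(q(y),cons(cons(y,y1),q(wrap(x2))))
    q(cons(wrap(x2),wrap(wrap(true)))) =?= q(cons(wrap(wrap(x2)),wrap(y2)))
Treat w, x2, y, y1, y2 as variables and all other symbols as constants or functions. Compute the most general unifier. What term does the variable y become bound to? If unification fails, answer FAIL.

Decompose cons/2: y1 =?= q(y),  cons(w,y) =?= cons(cons(y,y1),q(wrap(x2))).
Bind y1 := q(y); substituting into the one remaining equation that mentions y1 gives: cons(w,y) =?= cons(cons(y,q(y)),q(wrap(x2))).
Decompose cons/2: w =?= cons(y,q(y)),  y =?= q(wrap(x2)).
Bind w := cons(y,q(y)); no other remaining equation mentions w.
Bind y := q(wrap(x2)); no other remaining equation mentions y. Substituting into the earlier bindings gives y1 := q(q(wrap(x2))), w := cons(q(wrap(x2)),q(q(wrap(x2)))).
Decompose q/1: cons(wrap(x2),wrap(wrap(true))) =?= cons(wrap(wrap(x2)),wrap(y2)).
Decompose cons/2: wrap(x2) =?= wrap(wrap(x2)),  wrap(wrap(true)) =?= wrap(y2).
Decompose wrap/1: x2 =?= wrap(x2).
Occurs check fails: x2 occurs in wrap(x2); the equation x2 =?= wrap(x2) has no finite solution.

FAIL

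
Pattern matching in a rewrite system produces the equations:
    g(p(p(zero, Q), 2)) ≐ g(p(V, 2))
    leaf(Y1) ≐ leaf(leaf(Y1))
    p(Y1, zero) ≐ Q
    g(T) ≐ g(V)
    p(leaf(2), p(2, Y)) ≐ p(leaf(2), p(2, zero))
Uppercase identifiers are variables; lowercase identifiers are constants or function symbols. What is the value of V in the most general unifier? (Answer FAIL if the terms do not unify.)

FAIL

Decompose g/1: p(p(zero, Q), 2) ≐ p(V, 2).
Decompose p/2: p(zero, Q) ≐ V,  2 ≐ 2.
Bind V := p(zero, Q); substituting into the one remaining equation that mentions V gives: g(T) ≐ g(p(zero, Q)).
Delete trivial equation 2 ≐ 2.
Decompose leaf/1: Y1 ≐ leaf(Y1).
Occurs check fails: Y1 occurs in leaf(Y1); the equation Y1 ≐ leaf(Y1) has no finite solution.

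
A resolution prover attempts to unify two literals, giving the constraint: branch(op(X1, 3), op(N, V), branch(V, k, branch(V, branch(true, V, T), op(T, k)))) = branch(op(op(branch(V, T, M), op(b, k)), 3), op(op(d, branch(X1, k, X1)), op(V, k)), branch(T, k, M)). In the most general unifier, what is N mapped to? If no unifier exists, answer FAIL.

FAIL

Decompose branch/3: op(X1, 3) = op(op(branch(V, T, M), op(b, k)), 3),  op(N, V) = op(op(d, branch(X1, k, X1)), op(V, k)),  branch(V, k, branch(V, branch(true, V, T), op(T, k))) = branch(T, k, M).
Decompose op/2: X1 = op(branch(V, T, M), op(b, k)),  3 = 3.
Bind X1 := op(branch(V, T, M), op(b, k)); substituting into the one remaining equation that mentions X1 gives: op(N, V) = op(op(d, branch(op(branch(V, T, M), op(b, k)), k, op(branch(V, T, M), op(b, k)))), op(V, k)).
Delete trivial equation 3 = 3.
Decompose op/2: N = op(d, branch(op(branch(V, T, M), op(b, k)), k, op(branch(V, T, M), op(b, k)))),  V = op(V, k).
Bind N := op(d, branch(op(branch(V, T, M), op(b, k)), k, op(branch(V, T, M), op(b, k)))); no other remaining equation mentions N.
Occurs check fails: V occurs in op(V, k); the equation V = op(V, k) has no finite solution.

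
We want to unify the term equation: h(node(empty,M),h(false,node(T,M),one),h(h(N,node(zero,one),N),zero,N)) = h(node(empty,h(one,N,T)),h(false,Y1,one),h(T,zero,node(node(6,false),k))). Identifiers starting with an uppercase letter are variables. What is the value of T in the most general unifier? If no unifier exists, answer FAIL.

h(node(node(6,false),k),node(zero,one),node(node(6,false),k))

Decompose h/3: node(empty,M) = node(empty,h(one,N,T)),  h(false,node(T,M),one) = h(false,Y1,one),  h(h(N,node(zero,one),N),zero,N) = h(T,zero,node(node(6,false),k)).
Decompose node/2: empty = empty,  M = h(one,N,T).
Delete trivial equation empty = empty.
Bind M := h(one,N,T); substituting into the one remaining equation that mentions M gives: h(false,node(T,h(one,N,T)),one) = h(false,Y1,one).
Decompose h/3: false = false,  node(T,h(one,N,T)) = Y1,  one = one.
Delete trivial equation false = false.
Bind Y1 := node(T,h(one,N,T)); no other remaining equation mentions Y1.
Delete trivial equation one = one.
Decompose h/3: h(N,node(zero,one),N) = T,  zero = zero,  N = node(node(6,false),k).
Bind T := h(N,node(zero,one),N); no other remaining equation mentions T. Substituting into the earlier bindings gives M := h(one,N,h(N,node(zero,one),N)), Y1 := node(h(N,node(zero,one),N),h(one,N,h(N,node(zero,one),N))).
Delete trivial equation zero = zero.
Bind N := node(node(6,false),k). Substituting into the earlier bindings gives M := h(one,node(node(6,false),k),h(node(node(6,false),k),node(zero,one),node(node(6,false),k))), Y1 := node(h(node(node(6,false),k),node(zero,one),node(node(6,false),k)),h(one,node(node(6,false),k),h(node(node(6,false),k),node(zero,one),node(node(6,false),k)))), T := h(node(node(6,false),k),node(zero,one),node(node(6,false),k)).
MGU = { M -> h(one,node(node(6,false),k),h(node(node(6,false),k),node(zero,one),node(node(6,false),k))), Y1 -> node(h(node(node(6,false),k),node(zero,one),node(node(6,false),k)),h(one,node(node(6,false),k),h(node(node(6,false),k),node(zero,one),node(node(6,false),k)))), T -> h(node(node(6,false),k),node(zero,one),node(node(6,false),k)), N -> node(node(6,false),k) }, so T -> h(node(node(6,false),k),node(zero,one),node(node(6,false),k)).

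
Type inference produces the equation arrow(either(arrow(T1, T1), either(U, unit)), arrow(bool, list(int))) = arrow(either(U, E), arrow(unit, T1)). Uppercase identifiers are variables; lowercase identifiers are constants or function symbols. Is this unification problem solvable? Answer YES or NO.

Decompose arrow/2: either(arrow(T1, T1), either(U, unit)) = either(U, E),  arrow(bool, list(int)) = arrow(unit, T1).
Decompose either/2: arrow(T1, T1) = U,  either(U, unit) = E.
Bind U := arrow(T1, T1); substituting into the one remaining equation that mentions U gives: either(arrow(T1, T1), unit) = E.
Bind E := either(arrow(T1, T1), unit); no other remaining equation mentions E.
Decompose arrow/2: bool = unit,  list(int) = T1.
Clash: constants bool and unit differ; no unifier exists.

NO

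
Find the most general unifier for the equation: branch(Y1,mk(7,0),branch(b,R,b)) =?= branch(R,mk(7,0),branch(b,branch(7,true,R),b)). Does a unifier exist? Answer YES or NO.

Decompose branch/3: Y1 =?= R,  mk(7,0) =?= mk(7,0),  branch(b,R,b) =?= branch(b,branch(7,true,R),b).
Bind Y1 := R; no other remaining equation mentions Y1.
Delete trivial equation mk(7,0) =?= mk(7,0).
Decompose branch/3: b =?= b,  R =?= branch(7,true,R),  b =?= b.
Delete trivial equation b =?= b.
Occurs check fails: R occurs in branch(7,true,R); the equation R =?= branch(7,true,R) has no finite solution.

NO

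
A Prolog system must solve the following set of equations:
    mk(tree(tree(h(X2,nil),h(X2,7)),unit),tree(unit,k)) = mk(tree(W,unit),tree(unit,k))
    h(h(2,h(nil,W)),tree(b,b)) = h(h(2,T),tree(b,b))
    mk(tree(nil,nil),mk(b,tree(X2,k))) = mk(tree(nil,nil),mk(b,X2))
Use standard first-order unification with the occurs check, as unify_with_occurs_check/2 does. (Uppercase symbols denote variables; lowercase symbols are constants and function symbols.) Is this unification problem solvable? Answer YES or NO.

Decompose mk/2: tree(tree(h(X2,nil),h(X2,7)),unit) = tree(W,unit),  tree(unit,k) = tree(unit,k).
Decompose tree/2: tree(h(X2,nil),h(X2,7)) = W,  unit = unit.
Bind W := tree(h(X2,nil),h(X2,7)); substituting into the one remaining equation that mentions W gives: h(h(2,h(nil,tree(h(X2,nil),h(X2,7)))),tree(b,b)) = h(h(2,T),tree(b,b)).
Delete trivial equation unit = unit.
Delete trivial equation tree(unit,k) = tree(unit,k).
Decompose h/2: h(2,h(nil,tree(h(X2,nil),h(X2,7)))) = h(2,T),  tree(b,b) = tree(b,b).
Decompose h/2: 2 = 2,  h(nil,tree(h(X2,nil),h(X2,7))) = T.
Delete trivial equation 2 = 2.
Bind T := h(nil,tree(h(X2,nil),h(X2,7))); no other remaining equation mentions T.
Delete trivial equation tree(b,b) = tree(b,b).
Decompose mk/2: tree(nil,nil) = tree(nil,nil),  mk(b,tree(X2,k)) = mk(b,X2).
Delete trivial equation tree(nil,nil) = tree(nil,nil).
Decompose mk/2: b = b,  tree(X2,k) = X2.
Delete trivial equation b = b.
Occurs check fails: X2 occurs in tree(X2,k); the equation X2 = tree(X2,k) has no finite solution.

NO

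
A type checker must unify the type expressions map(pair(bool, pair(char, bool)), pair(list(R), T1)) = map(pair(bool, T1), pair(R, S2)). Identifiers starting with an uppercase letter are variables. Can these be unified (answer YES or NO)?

Decompose map/2: pair(bool, pair(char, bool)) = pair(bool, T1),  pair(list(R), T1) = pair(R, S2).
Decompose pair/2: bool = bool,  pair(char, bool) = T1.
Delete trivial equation bool = bool.
Bind T1 := pair(char, bool); substituting into the remaining equation gives: pair(list(R), pair(char, bool)) = pair(R, S2).
Decompose pair/2: list(R) = R,  pair(char, bool) = S2.
Occurs check fails: R occurs in list(R); the equation R = list(R) has no finite solution.

NO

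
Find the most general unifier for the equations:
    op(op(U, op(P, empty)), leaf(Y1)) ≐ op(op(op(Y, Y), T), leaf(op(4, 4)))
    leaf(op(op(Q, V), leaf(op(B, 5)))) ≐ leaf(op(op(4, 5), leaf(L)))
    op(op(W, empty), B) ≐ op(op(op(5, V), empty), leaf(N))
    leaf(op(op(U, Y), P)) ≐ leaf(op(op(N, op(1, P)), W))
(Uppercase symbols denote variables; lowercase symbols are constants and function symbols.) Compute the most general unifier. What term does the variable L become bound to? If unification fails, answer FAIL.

Decompose op/2: op(U, op(P, empty)) ≐ op(op(Y, Y), T),  leaf(Y1) ≐ leaf(op(4, 4)).
Decompose op/2: U ≐ op(Y, Y),  op(P, empty) ≐ T.
Bind U := op(Y, Y); substituting into the one remaining equation that mentions U gives: leaf(op(op(op(Y, Y), Y), P)) ≐ leaf(op(op(N, op(1, P)), W)).
Bind T := op(P, empty); no other remaining equation mentions T.
Decompose leaf/1: Y1 ≐ op(4, 4).
Bind Y1 := op(4, 4); no other remaining equation mentions Y1.
Decompose leaf/1: op(op(Q, V), leaf(op(B, 5))) ≐ op(op(4, 5), leaf(L)).
Decompose op/2: op(Q, V) ≐ op(4, 5),  leaf(op(B, 5)) ≐ leaf(L).
Decompose op/2: Q ≐ 4,  V ≐ 5.
Bind Q := 4; no other remaining equation mentions Q.
Bind V := 5; substituting into the one remaining equation that mentions V gives: op(op(W, empty), B) ≐ op(op(op(5, 5), empty), leaf(N)).
Decompose leaf/1: op(B, 5) ≐ L.
Bind L := op(B, 5); no other remaining equation mentions L.
Decompose op/2: op(W, empty) ≐ op(op(5, 5), empty),  B ≐ leaf(N).
Decompose op/2: W ≐ op(5, 5),  empty ≐ empty.
Bind W := op(5, 5); substituting into the one remaining equation that mentions W gives: leaf(op(op(op(Y, Y), Y), P)) ≐ leaf(op(op(N, op(1, P)), op(5, 5))).
Delete trivial equation empty ≐ empty.
Bind B := leaf(N); no other remaining equation mentions B. Substituting into the earlier binding gives L := op(leaf(N), 5).
Decompose leaf/1: op(op(op(Y, Y), Y), P) ≐ op(op(N, op(1, P)), op(5, 5)).
Decompose op/2: op(op(Y, Y), Y) ≐ op(N, op(1, P)),  P ≐ op(5, 5).
Decompose op/2: op(Y, Y) ≐ N,  Y ≐ op(1, P).
Bind N := op(Y, Y); no other remaining equation mentions N. Substituting into the earlier bindings gives L := op(leaf(op(Y, Y)), 5), B := leaf(op(Y, Y)).
Bind Y := op(1, P); no other remaining equation mentions Y. Substituting into the earlier bindings gives U := op(op(1, P), op(1, P)), L := op(leaf(op(op(1, P), op(1, P))), 5), B := leaf(op(op(1, P), op(1, P))), N := op(op(1, P), op(1, P)).
Bind P := op(5, 5). Substituting into the earlier bindings gives U := op(op(1, op(5, 5)), op(1, op(5, 5))), T := op(op(5, 5), empty), L := op(leaf(op(op(1, op(5, 5)), op(1, op(5, 5)))), 5), B := leaf(op(op(1, op(5, 5)), op(1, op(5, 5)))), N := op(op(1, op(5, 5)), op(1, op(5, 5))), Y := op(1, op(5, 5)).
MGU = { U := op(op(1, op(5, 5)), op(1, op(5, 5))), T := op(op(5, 5), empty), Y1 := op(4, 4), Q := 4, V := 5, L := op(leaf(op(op(1, op(5, 5)), op(1, op(5, 5)))), 5), W := op(5, 5), B := leaf(op(op(1, op(5, 5)), op(1, op(5, 5)))), N := op(op(1, op(5, 5)), op(1, op(5, 5))), Y := op(1, op(5, 5)), P := op(5, 5) }, so L := op(leaf(op(op(1, op(5, 5)), op(1, op(5, 5)))), 5).

op(leaf(op(op(1, op(5, 5)), op(1, op(5, 5)))), 5)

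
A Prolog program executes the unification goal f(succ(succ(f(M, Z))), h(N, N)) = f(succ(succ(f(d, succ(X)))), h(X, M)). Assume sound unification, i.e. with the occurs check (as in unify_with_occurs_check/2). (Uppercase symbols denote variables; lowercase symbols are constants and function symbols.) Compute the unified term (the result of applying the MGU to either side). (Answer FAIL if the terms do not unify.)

Decompose f/2: succ(succ(f(M, Z))) = succ(succ(f(d, succ(X)))),  h(N, N) = h(X, M).
Decompose succ/1: succ(f(M, Z)) = succ(f(d, succ(X))).
Decompose succ/1: f(M, Z) = f(d, succ(X)).
Decompose f/2: M = d,  Z = succ(X).
Bind M := d; substituting into the one remaining equation that mentions M gives: h(N, N) = h(X, d).
Bind Z := succ(X); no other remaining equation mentions Z.
Decompose h/2: N = X,  N = d.
Bind N := X; substituting into the remaining equation gives: X = d.
Bind X := d. Substituting into the earlier bindings gives Z := succ(d), N := d.
Applying the MGU to either side gives f(succ(succ(f(d, succ(d)))), h(d, d)).

f(succ(succ(f(d, succ(d)))), h(d, d))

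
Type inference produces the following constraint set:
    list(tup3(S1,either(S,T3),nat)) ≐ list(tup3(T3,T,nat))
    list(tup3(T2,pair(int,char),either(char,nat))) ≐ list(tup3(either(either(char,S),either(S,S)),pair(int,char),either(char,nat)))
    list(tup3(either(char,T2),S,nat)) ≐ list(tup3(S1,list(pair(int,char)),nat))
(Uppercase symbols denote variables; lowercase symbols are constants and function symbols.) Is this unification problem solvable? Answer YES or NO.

YES

Decompose list/1: tup3(S1,either(S,T3),nat) ≐ tup3(T3,T,nat).
Decompose tup3/3: S1 ≐ T3,  either(S,T3) ≐ T,  nat ≐ nat.
Bind S1 := T3; substituting into the one remaining equation that mentions S1 gives: list(tup3(either(char,T2),S,nat)) ≐ list(tup3(T3,list(pair(int,char)),nat)).
Bind T := either(S,T3); no other remaining equation mentions T.
Delete trivial equation nat ≐ nat.
Decompose list/1: tup3(T2,pair(int,char),either(char,nat)) ≐ tup3(either(either(char,S),either(S,S)),pair(int,char),either(char,nat)).
Decompose tup3/3: T2 ≐ either(either(char,S),either(S,S)),  pair(int,char) ≐ pair(int,char),  either(char,nat) ≐ either(char,nat).
Bind T2 := either(either(char,S),either(S,S)); substituting into the one remaining equation that mentions T2 gives: list(tup3(either(char,either(either(char,S),either(S,S))),S,nat)) ≐ list(tup3(T3,list(pair(int,char)),nat)).
Delete trivial equation pair(int,char) ≐ pair(int,char).
Delete trivial equation either(char,nat) ≐ either(char,nat).
Decompose list/1: tup3(either(char,either(either(char,S),either(S,S))),S,nat) ≐ tup3(T3,list(pair(int,char)),nat).
Decompose tup3/3: either(char,either(either(char,S),either(S,S))) ≐ T3,  S ≐ list(pair(int,char)),  nat ≐ nat.
Bind T3 := either(char,either(either(char,S),either(S,S))); no other remaining equation mentions T3. Substituting into the earlier bindings gives S1 := either(char,either(either(char,S),either(S,S))), T := either(S,either(char,either(either(char,S),either(S,S)))).
Bind S := list(pair(int,char)); no other remaining equation mentions S. Substituting into the earlier bindings gives S1 := either(char,either(either(char,list(pair(int,char))),either(list(pair(int,char)),list(pair(int,char))))), T := either(list(pair(int,char)),either(char,either(either(char,list(pair(int,char))),either(list(pair(int,char)),list(pair(int,char)))))), T2 := either(either(char,list(pair(int,char))),either(list(pair(int,char)),list(pair(int,char)))), T3 := either(char,either(either(char,list(pair(int,char))),either(list(pair(int,char)),list(pair(int,char))))).
Delete trivial equation nat ≐ nat.
No equations remain and no clash or occurs-check failure arose, so a unifier exists.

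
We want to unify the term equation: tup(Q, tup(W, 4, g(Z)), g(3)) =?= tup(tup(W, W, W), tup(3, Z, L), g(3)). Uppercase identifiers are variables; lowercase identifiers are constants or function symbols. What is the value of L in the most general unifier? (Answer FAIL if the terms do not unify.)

Decompose tup/3: Q =?= tup(W, W, W),  tup(W, 4, g(Z)) =?= tup(3, Z, L),  g(3) =?= g(3).
Bind Q := tup(W, W, W); no other remaining equation mentions Q.
Decompose tup/3: W =?= 3,  4 =?= Z,  g(Z) =?= L.
Bind W := 3; no other remaining equation mentions W. Substituting into the earlier binding gives Q := tup(3, 3, 3).
Bind Z := 4; substituting into the one remaining equation that mentions Z gives: g(4) =?= L.
Bind L := g(4); no other remaining equation mentions L.
Delete trivial equation g(3) =?= g(3).
MGU = { Q -> tup(3, 3, 3), W -> 3, Z -> 4, L -> g(4) }, so L -> g(4).

g(4)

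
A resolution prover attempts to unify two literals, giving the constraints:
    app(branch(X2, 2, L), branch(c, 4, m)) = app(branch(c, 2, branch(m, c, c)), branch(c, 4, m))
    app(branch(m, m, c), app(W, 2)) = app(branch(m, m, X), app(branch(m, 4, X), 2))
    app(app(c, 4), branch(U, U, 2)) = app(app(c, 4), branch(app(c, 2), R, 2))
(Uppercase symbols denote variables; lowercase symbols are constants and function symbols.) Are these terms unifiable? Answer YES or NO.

YES

Decompose app/2: branch(X2, 2, L) = branch(c, 2, branch(m, c, c)),  branch(c, 4, m) = branch(c, 4, m).
Decompose branch/3: X2 = c,  2 = 2,  L = branch(m, c, c).
Bind X2 := c; no other remaining equation mentions X2.
Delete trivial equation 2 = 2.
Bind L := branch(m, c, c); no other remaining equation mentions L.
Delete trivial equation branch(c, 4, m) = branch(c, 4, m).
Decompose app/2: branch(m, m, c) = branch(m, m, X),  app(W, 2) = app(branch(m, 4, X), 2).
Decompose branch/3: m = m,  m = m,  c = X.
Delete trivial equation m = m.
Delete trivial equation m = m.
Bind X := c; substituting into the one remaining equation that mentions X gives: app(W, 2) = app(branch(m, 4, c), 2).
Decompose app/2: W = branch(m, 4, c),  2 = 2.
Bind W := branch(m, 4, c); no other remaining equation mentions W.
Delete trivial equation 2 = 2.
Decompose app/2: app(c, 4) = app(c, 4),  branch(U, U, 2) = branch(app(c, 2), R, 2).
Delete trivial equation app(c, 4) = app(c, 4).
Decompose branch/3: U = app(c, 2),  U = R,  2 = 2.
Bind U := app(c, 2); substituting into the one remaining equation that mentions U gives: app(c, 2) = R.
Bind R := app(c, 2); no other remaining equation mentions R.
Delete trivial equation 2 = 2.
No equations remain and no clash or occurs-check failure arose, so a unifier exists.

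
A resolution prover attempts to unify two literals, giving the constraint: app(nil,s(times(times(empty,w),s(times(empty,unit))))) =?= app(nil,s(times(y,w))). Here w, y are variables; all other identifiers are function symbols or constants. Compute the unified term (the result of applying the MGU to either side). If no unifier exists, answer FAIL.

Decompose app/2: nil =?= nil,  s(times(times(empty,w),s(times(empty,unit)))) =?= s(times(y,w)).
Delete trivial equation nil =?= nil.
Decompose s/1: times(times(empty,w),s(times(empty,unit))) =?= times(y,w).
Decompose times/2: times(empty,w) =?= y,  s(times(empty,unit)) =?= w.
Bind y := times(empty,w); no other remaining equation mentions y.
Bind w := s(times(empty,unit)). Substituting into the earlier binding gives y := times(empty,s(times(empty,unit))).
Applying the MGU to either side gives app(nil,s(times(times(empty,s(times(empty,unit))),s(times(empty,unit))))).

app(nil,s(times(times(empty,s(times(empty,unit))),s(times(empty,unit)))))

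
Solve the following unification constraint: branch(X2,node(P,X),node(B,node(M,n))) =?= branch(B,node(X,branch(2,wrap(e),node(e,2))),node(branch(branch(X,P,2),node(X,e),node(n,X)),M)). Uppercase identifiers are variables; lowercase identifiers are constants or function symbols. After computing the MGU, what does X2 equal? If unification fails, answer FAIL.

FAIL

Decompose branch/3: X2 =?= B,  node(P,X) =?= node(X,branch(2,wrap(e),node(e,2))),  node(B,node(M,n)) =?= node(branch(branch(X,P,2),node(X,e),node(n,X)),M).
Bind X2 := B; no other remaining equation mentions X2.
Decompose node/2: P =?= X,  X =?= branch(2,wrap(e),node(e,2)).
Bind P := X; substituting into the one remaining equation that mentions P gives: node(B,node(M,n)) =?= node(branch(branch(X,X,2),node(X,e),node(n,X)),M).
Bind X := branch(2,wrap(e),node(e,2)); substituting into the remaining equation gives: node(B,node(M,n)) =?= node(branch(branch(branch(2,wrap(e),node(e,2)),branch(2,wrap(e),node(e,2)),2),node(branch(2,wrap(e),node(e,2)),e),node(n,branch(2,wrap(e),node(e,2)))),M). Substituting into the earlier binding gives P := branch(2,wrap(e),node(e,2)).
Decompose node/2: B =?= branch(branch(branch(2,wrap(e),node(e,2)),branch(2,wrap(e),node(e,2)),2),node(branch(2,wrap(e),node(e,2)),e),node(n,branch(2,wrap(e),node(e,2)))),  node(M,n) =?= M.
Bind B := branch(branch(branch(2,wrap(e),node(e,2)),branch(2,wrap(e),node(e,2)),2),node(branch(2,wrap(e),node(e,2)),e),node(n,branch(2,wrap(e),node(e,2)))); no other remaining equation mentions B. Substituting into the earlier binding gives X2 := branch(branch(branch(2,wrap(e),node(e,2)),branch(2,wrap(e),node(e,2)),2),node(branch(2,wrap(e),node(e,2)),e),node(n,branch(2,wrap(e),node(e,2)))).
Occurs check fails: M occurs in node(M,n); the equation M =?= node(M,n) has no finite solution.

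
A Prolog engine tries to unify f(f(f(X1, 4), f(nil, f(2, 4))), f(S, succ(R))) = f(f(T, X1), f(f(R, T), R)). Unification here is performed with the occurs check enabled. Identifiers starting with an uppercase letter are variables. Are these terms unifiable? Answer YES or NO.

Decompose f/2: f(f(X1, 4), f(nil, f(2, 4))) = f(T, X1),  f(S, succ(R)) = f(f(R, T), R).
Decompose f/2: f(X1, 4) = T,  f(nil, f(2, 4)) = X1.
Bind T := f(X1, 4); substituting into the one remaining equation that mentions T gives: f(S, succ(R)) = f(f(R, f(X1, 4)), R).
Bind X1 := f(nil, f(2, 4)); substituting into the remaining equation gives: f(S, succ(R)) = f(f(R, f(f(nil, f(2, 4)), 4)), R). Substituting into the earlier binding gives T := f(f(nil, f(2, 4)), 4).
Decompose f/2: S = f(R, f(f(nil, f(2, 4)), 4)),  succ(R) = R.
Bind S := f(R, f(f(nil, f(2, 4)), 4)); no other remaining equation mentions S.
Occurs check fails: R occurs in succ(R); the equation R = succ(R) has no finite solution.

NO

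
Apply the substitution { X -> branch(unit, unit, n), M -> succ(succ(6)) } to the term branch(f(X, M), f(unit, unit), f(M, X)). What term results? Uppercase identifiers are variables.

Replace each occurrence of X with branch(unit, unit, n).
Replace each occurrence of M with succ(succ(6)).
Result: branch(f(branch(unit, unit, n), succ(succ(6))), f(unit, unit), f(succ(succ(6)), branch(unit, unit, n))).

branch(f(branch(unit, unit, n), succ(succ(6))), f(unit, unit), f(succ(succ(6)), branch(unit, unit, n)))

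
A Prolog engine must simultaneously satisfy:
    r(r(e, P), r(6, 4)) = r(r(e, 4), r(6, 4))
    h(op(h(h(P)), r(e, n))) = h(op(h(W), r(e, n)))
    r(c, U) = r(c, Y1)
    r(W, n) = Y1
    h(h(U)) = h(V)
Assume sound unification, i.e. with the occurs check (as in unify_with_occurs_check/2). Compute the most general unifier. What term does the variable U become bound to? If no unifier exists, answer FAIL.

Decompose r/2: r(e, P) = r(e, 4),  r(6, 4) = r(6, 4).
Decompose r/2: e = e,  P = 4.
Delete trivial equation e = e.
Bind P := 4; substituting into the one remaining equation that mentions P gives: h(op(h(h(4)), r(e, n))) = h(op(h(W), r(e, n))).
Delete trivial equation r(6, 4) = r(6, 4).
Decompose h/1: op(h(h(4)), r(e, n)) = op(h(W), r(e, n)).
Decompose op/2: h(h(4)) = h(W),  r(e, n) = r(e, n).
Decompose h/1: h(4) = W.
Bind W := h(4); substituting into the one remaining equation that mentions W gives: r(h(4), n) = Y1.
Delete trivial equation r(e, n) = r(e, n).
Decompose r/2: c = c,  U = Y1.
Delete trivial equation c = c.
Bind U := Y1; substituting into the one remaining equation that mentions U gives: h(h(Y1)) = h(V).
Bind Y1 := r(h(4), n); substituting into the remaining equation gives: h(h(r(h(4), n))) = h(V). Substituting into the earlier binding gives U := r(h(4), n).
Decompose h/1: h(r(h(4), n)) = V.
Bind V := h(r(h(4), n)).
MGU = { P = 4, W = h(4), U = r(h(4), n), Y1 = r(h(4), n), V = h(r(h(4), n)) }, so U = r(h(4), n).

r(h(4), n)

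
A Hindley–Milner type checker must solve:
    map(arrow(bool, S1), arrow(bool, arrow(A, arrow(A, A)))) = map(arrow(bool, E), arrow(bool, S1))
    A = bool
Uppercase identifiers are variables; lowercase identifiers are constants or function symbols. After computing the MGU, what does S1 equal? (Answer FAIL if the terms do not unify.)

Decompose map/2: arrow(bool, S1) = arrow(bool, E),  arrow(bool, arrow(A, arrow(A, A))) = arrow(bool, S1).
Decompose arrow/2: bool = bool,  S1 = E.
Delete trivial equation bool = bool.
Bind S1 := E; substituting into the one remaining equation that mentions S1 gives: arrow(bool, arrow(A, arrow(A, A))) = arrow(bool, E).
Decompose arrow/2: bool = bool,  arrow(A, arrow(A, A)) = E.
Delete trivial equation bool = bool.
Bind E := arrow(A, arrow(A, A)); no other remaining equation mentions E. Substituting into the earlier binding gives S1 := arrow(A, arrow(A, A)).
Bind A := bool. Substituting into the earlier bindings gives S1 := arrow(bool, arrow(bool, bool)), E := arrow(bool, arrow(bool, bool)).
MGU = { S1 -> arrow(bool, arrow(bool, bool)), E -> arrow(bool, arrow(bool, bool)), A -> bool }, so S1 -> arrow(bool, arrow(bool, bool)).

arrow(bool, arrow(bool, bool))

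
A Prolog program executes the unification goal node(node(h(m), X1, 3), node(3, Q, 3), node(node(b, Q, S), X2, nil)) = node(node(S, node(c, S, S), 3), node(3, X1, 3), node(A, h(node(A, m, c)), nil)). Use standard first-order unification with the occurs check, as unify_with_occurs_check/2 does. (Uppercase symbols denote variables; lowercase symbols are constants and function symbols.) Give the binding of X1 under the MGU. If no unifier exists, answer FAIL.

Decompose node/3: node(h(m), X1, 3) = node(S, node(c, S, S), 3),  node(3, Q, 3) = node(3, X1, 3),  node(node(b, Q, S), X2, nil) = node(A, h(node(A, m, c)), nil).
Decompose node/3: h(m) = S,  X1 = node(c, S, S),  3 = 3.
Bind S := h(m); substituting into the 2 remaining equations that mention S gives: X1 = node(c, h(m), h(m)),  node(node(b, Q, h(m)), X2, nil) = node(A, h(node(A, m, c)), nil).
Bind X1 := node(c, h(m), h(m)); substituting into the one remaining equation that mentions X1 gives: node(3, Q, 3) = node(3, node(c, h(m), h(m)), 3).
Delete trivial equation 3 = 3.
Decompose node/3: 3 = 3,  Q = node(c, h(m), h(m)),  3 = 3.
Delete trivial equation 3 = 3.
Bind Q := node(c, h(m), h(m)); substituting into the one remaining equation that mentions Q gives: node(node(b, node(c, h(m), h(m)), h(m)), X2, nil) = node(A, h(node(A, m, c)), nil).
Delete trivial equation 3 = 3.
Decompose node/3: node(b, node(c, h(m), h(m)), h(m)) = A,  X2 = h(node(A, m, c)),  nil = nil.
Bind A := node(b, node(c, h(m), h(m)), h(m)); substituting into the one remaining equation that mentions A gives: X2 = h(node(node(b, node(c, h(m), h(m)), h(m)), m, c)).
Bind X2 := h(node(node(b, node(c, h(m), h(m)), h(m)), m, c)); no other remaining equation mentions X2.
Delete trivial equation nil = nil.
MGU = { S = h(m), X1 = node(c, h(m), h(m)), Q = node(c, h(m), h(m)), A = node(b, node(c, h(m), h(m)), h(m)), X2 = h(node(node(b, node(c, h(m), h(m)), h(m)), m, c)) }, so X1 = node(c, h(m), h(m)).

node(c, h(m), h(m))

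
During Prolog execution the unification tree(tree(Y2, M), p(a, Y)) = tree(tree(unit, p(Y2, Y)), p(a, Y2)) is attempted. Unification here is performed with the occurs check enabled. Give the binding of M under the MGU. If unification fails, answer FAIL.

Decompose tree/2: tree(Y2, M) = tree(unit, p(Y2, Y)),  p(a, Y) = p(a, Y2).
Decompose tree/2: Y2 = unit,  M = p(Y2, Y).
Bind Y2 := unit; substituting into the remaining equations gives: M = p(unit, Y),  p(a, Y) = p(a, unit).
Bind M := p(unit, Y); no other remaining equation mentions M.
Decompose p/2: a = a,  Y = unit.
Delete trivial equation a = a.
Bind Y := unit. Substituting into the earlier binding gives M := p(unit, unit).
MGU = { Y2 = unit, M = p(unit, unit), Y = unit }, so M = p(unit, unit).

p(unit, unit)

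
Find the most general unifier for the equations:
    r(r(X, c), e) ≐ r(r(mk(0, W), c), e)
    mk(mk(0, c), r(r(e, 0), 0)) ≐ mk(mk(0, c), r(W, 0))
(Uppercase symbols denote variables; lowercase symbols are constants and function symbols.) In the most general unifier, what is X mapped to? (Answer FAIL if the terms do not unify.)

Decompose r/2: r(X, c) ≐ r(mk(0, W), c),  e ≐ e.
Decompose r/2: X ≐ mk(0, W),  c ≐ c.
Bind X := mk(0, W); no other remaining equation mentions X.
Delete trivial equation c ≐ c.
Delete trivial equation e ≐ e.
Decompose mk/2: mk(0, c) ≐ mk(0, c),  r(r(e, 0), 0) ≐ r(W, 0).
Delete trivial equation mk(0, c) ≐ mk(0, c).
Decompose r/2: r(e, 0) ≐ W,  0 ≐ 0.
Bind W := r(e, 0); no other remaining equation mentions W. Substituting into the earlier binding gives X := mk(0, r(e, 0)).
Delete trivial equation 0 ≐ 0.
MGU = { X := mk(0, r(e, 0)), W := r(e, 0) }, so X := mk(0, r(e, 0)).

mk(0, r(e, 0))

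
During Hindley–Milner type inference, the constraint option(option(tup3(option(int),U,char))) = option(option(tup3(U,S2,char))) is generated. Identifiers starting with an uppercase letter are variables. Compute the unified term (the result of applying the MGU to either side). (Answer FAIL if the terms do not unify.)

option(option(tup3(option(int),option(int),char)))

Decompose option/1: option(tup3(option(int),U,char)) = option(tup3(U,S2,char)).
Decompose option/1: tup3(option(int),U,char) = tup3(U,S2,char).
Decompose tup3/3: option(int) = U,  U = S2,  char = char.
Bind U := option(int); substituting into the one remaining equation that mentions U gives: option(int) = S2.
Bind S2 := option(int); no other remaining equation mentions S2.
Delete trivial equation char = char.
Applying the MGU to either side gives option(option(tup3(option(int),option(int),char))).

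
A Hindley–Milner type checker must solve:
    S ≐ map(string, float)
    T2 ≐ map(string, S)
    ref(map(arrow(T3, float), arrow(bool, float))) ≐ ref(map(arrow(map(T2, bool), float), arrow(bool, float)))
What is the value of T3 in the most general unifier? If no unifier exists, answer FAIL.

map(map(string, map(string, float)), bool)

Bind S := map(string, float); substituting into the one remaining equation that mentions S gives: T2 ≐ map(string, map(string, float)).
Bind T2 := map(string, map(string, float)); substituting into the remaining equation gives: ref(map(arrow(T3, float), arrow(bool, float))) ≐ ref(map(arrow(map(map(string, map(string, float)), bool), float), arrow(bool, float))).
Decompose ref/1: map(arrow(T3, float), arrow(bool, float)) ≐ map(arrow(map(map(string, map(string, float)), bool), float), arrow(bool, float)).
Decompose map/2: arrow(T3, float) ≐ arrow(map(map(string, map(string, float)), bool), float),  arrow(bool, float) ≐ arrow(bool, float).
Decompose arrow/2: T3 ≐ map(map(string, map(string, float)), bool),  float ≐ float.
Bind T3 := map(map(string, map(string, float)), bool); no other remaining equation mentions T3.
Delete trivial equation float ≐ float.
Delete trivial equation arrow(bool, float) ≐ arrow(bool, float).
MGU = { S := map(string, float), T2 := map(string, map(string, float)), T3 := map(map(string, map(string, float)), bool) }, so T3 := map(map(string, map(string, float)), bool).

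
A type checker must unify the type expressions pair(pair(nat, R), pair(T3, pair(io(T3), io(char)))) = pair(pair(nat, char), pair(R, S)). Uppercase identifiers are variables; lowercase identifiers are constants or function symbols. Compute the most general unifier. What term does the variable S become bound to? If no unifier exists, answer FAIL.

Decompose pair/2: pair(nat, R) = pair(nat, char),  pair(T3, pair(io(T3), io(char))) = pair(R, S).
Decompose pair/2: nat = nat,  R = char.
Delete trivial equation nat = nat.
Bind R := char; substituting into the remaining equation gives: pair(T3, pair(io(T3), io(char))) = pair(char, S).
Decompose pair/2: T3 = char,  pair(io(T3), io(char)) = S.
Bind T3 := char; substituting into the remaining equation gives: pair(io(char), io(char)) = S.
Bind S := pair(io(char), io(char)).
MGU = { R ↦ char, T3 ↦ char, S ↦ pair(io(char), io(char)) }, so S ↦ pair(io(char), io(char)).

pair(io(char), io(char))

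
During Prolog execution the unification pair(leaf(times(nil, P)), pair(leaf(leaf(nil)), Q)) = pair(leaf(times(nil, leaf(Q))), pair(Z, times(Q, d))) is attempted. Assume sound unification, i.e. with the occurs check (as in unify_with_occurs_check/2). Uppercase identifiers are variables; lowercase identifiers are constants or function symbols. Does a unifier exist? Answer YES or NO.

Decompose pair/2: leaf(times(nil, P)) = leaf(times(nil, leaf(Q))),  pair(leaf(leaf(nil)), Q) = pair(Z, times(Q, d)).
Decompose leaf/1: times(nil, P) = times(nil, leaf(Q)).
Decompose times/2: nil = nil,  P = leaf(Q).
Delete trivial equation nil = nil.
Bind P := leaf(Q); no other remaining equation mentions P.
Decompose pair/2: leaf(leaf(nil)) = Z,  Q = times(Q, d).
Bind Z := leaf(leaf(nil)); no other remaining equation mentions Z.
Occurs check fails: Q occurs in times(Q, d); the equation Q = times(Q, d) has no finite solution.

NO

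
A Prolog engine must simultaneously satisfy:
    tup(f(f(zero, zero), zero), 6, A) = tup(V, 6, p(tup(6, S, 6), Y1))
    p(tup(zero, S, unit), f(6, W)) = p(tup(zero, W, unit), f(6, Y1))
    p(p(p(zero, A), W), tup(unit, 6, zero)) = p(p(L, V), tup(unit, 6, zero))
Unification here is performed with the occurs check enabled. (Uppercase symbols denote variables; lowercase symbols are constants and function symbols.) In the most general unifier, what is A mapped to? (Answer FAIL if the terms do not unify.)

p(tup(6, f(f(zero, zero), zero), 6), f(f(zero, zero), zero))

Decompose tup/3: f(f(zero, zero), zero) = V,  6 = 6,  A = p(tup(6, S, 6), Y1).
Bind V := f(f(zero, zero), zero); substituting into the one remaining equation that mentions V gives: p(p(p(zero, A), W), tup(unit, 6, zero)) = p(p(L, f(f(zero, zero), zero)), tup(unit, 6, zero)).
Delete trivial equation 6 = 6.
Bind A := p(tup(6, S, 6), Y1); substituting into the one remaining equation that mentions A gives: p(p(p(zero, p(tup(6, S, 6), Y1)), W), tup(unit, 6, zero)) = p(p(L, f(f(zero, zero), zero)), tup(unit, 6, zero)).
Decompose p/2: tup(zero, S, unit) = tup(zero, W, unit),  f(6, W) = f(6, Y1).
Decompose tup/3: zero = zero,  S = W,  unit = unit.
Delete trivial equation zero = zero.
Bind S := W; substituting into the one remaining equation that mentions S gives: p(p(p(zero, p(tup(6, W, 6), Y1)), W), tup(unit, 6, zero)) = p(p(L, f(f(zero, zero), zero)), tup(unit, 6, zero)). Substituting into the earlier binding gives A := p(tup(6, W, 6), Y1).
Delete trivial equation unit = unit.
Decompose f/2: 6 = 6,  W = Y1.
Delete trivial equation 6 = 6.
Bind W := Y1; substituting into the remaining equation gives: p(p(p(zero, p(tup(6, Y1, 6), Y1)), Y1), tup(unit, 6, zero)) = p(p(L, f(f(zero, zero), zero)), tup(unit, 6, zero)). Substituting into the earlier bindings gives A := p(tup(6, Y1, 6), Y1), S := Y1.
Decompose p/2: p(p(zero, p(tup(6, Y1, 6), Y1)), Y1) = p(L, f(f(zero, zero), zero)),  tup(unit, 6, zero) = tup(unit, 6, zero).
Decompose p/2: p(zero, p(tup(6, Y1, 6), Y1)) = L,  Y1 = f(f(zero, zero), zero).
Bind L := p(zero, p(tup(6, Y1, 6), Y1)); no other remaining equation mentions L.
Bind Y1 := f(f(zero, zero), zero); no other remaining equation mentions Y1. Substituting into the earlier bindings gives A := p(tup(6, f(f(zero, zero), zero), 6), f(f(zero, zero), zero)), S := f(f(zero, zero), zero), W := f(f(zero, zero), zero), L := p(zero, p(tup(6, f(f(zero, zero), zero), 6), f(f(zero, zero), zero))).
Delete trivial equation tup(unit, 6, zero) = tup(unit, 6, zero).
MGU = { V ↦ f(f(zero, zero), zero), A ↦ p(tup(6, f(f(zero, zero), zero), 6), f(f(zero, zero), zero)), S ↦ f(f(zero, zero), zero), W ↦ f(f(zero, zero), zero), L ↦ p(zero, p(tup(6, f(f(zero, zero), zero), 6), f(f(zero, zero), zero))), Y1 ↦ f(f(zero, zero), zero) }, so A ↦ p(tup(6, f(f(zero, zero), zero), 6), f(f(zero, zero), zero)).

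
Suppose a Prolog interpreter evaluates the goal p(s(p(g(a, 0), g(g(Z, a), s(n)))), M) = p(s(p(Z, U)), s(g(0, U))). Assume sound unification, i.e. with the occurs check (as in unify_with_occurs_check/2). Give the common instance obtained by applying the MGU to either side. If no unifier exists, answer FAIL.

p(s(p(g(a, 0), g(g(g(a, 0), a), s(n)))), s(g(0, g(g(g(a, 0), a), s(n)))))

Decompose p/2: s(p(g(a, 0), g(g(Z, a), s(n)))) = s(p(Z, U)),  M = s(g(0, U)).
Decompose s/1: p(g(a, 0), g(g(Z, a), s(n))) = p(Z, U).
Decompose p/2: g(a, 0) = Z,  g(g(Z, a), s(n)) = U.
Bind Z := g(a, 0); substituting into the one remaining equation that mentions Z gives: g(g(g(a, 0), a), s(n)) = U.
Bind U := g(g(g(a, 0), a), s(n)); substituting into the remaining equation gives: M = s(g(0, g(g(g(a, 0), a), s(n)))).
Bind M := s(g(0, g(g(g(a, 0), a), s(n)))).
Applying the MGU to either side gives p(s(p(g(a, 0), g(g(g(a, 0), a), s(n)))), s(g(0, g(g(g(a, 0), a), s(n))))).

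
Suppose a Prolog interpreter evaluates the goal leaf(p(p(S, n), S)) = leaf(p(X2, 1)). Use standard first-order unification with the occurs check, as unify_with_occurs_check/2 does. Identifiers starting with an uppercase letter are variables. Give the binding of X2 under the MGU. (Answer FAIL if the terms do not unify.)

p(1, n)

Decompose leaf/1: p(p(S, n), S) = p(X2, 1).
Decompose p/2: p(S, n) = X2,  S = 1.
Bind X2 := p(S, n); no other remaining equation mentions X2.
Bind S := 1. Substituting into the earlier binding gives X2 := p(1, n).
MGU = { X2 -> p(1, n), S -> 1 }, so X2 -> p(1, n).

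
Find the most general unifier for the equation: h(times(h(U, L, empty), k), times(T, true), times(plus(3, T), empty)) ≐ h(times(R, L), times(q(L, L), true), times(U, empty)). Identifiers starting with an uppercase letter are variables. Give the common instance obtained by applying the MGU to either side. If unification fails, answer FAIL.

Decompose h/3: times(h(U, L, empty), k) ≐ times(R, L),  times(T, true) ≐ times(q(L, L), true),  times(plus(3, T), empty) ≐ times(U, empty).
Decompose times/2: h(U, L, empty) ≐ R,  k ≐ L.
Bind R := h(U, L, empty); no other remaining equation mentions R.
Bind L := k; substituting into the one remaining equation that mentions L gives: times(T, true) ≐ times(q(k, k), true). Substituting into the earlier binding gives R := h(U, k, empty).
Decompose times/2: T ≐ q(k, k),  true ≐ true.
Bind T := q(k, k); substituting into the one remaining equation that mentions T gives: times(plus(3, q(k, k)), empty) ≐ times(U, empty).
Delete trivial equation true ≐ true.
Decompose times/2: plus(3, q(k, k)) ≐ U,  empty ≐ empty.
Bind U := plus(3, q(k, k)); no other remaining equation mentions U. Substituting into the earlier binding gives R := h(plus(3, q(k, k)), k, empty).
Delete trivial equation empty ≐ empty.
Applying the MGU to either side gives h(times(h(plus(3, q(k, k)), k, empty), k), times(q(k, k), true), times(plus(3, q(k, k)), empty)).

h(times(h(plus(3, q(k, k)), k, empty), k), times(q(k, k), true), times(plus(3, q(k, k)), empty))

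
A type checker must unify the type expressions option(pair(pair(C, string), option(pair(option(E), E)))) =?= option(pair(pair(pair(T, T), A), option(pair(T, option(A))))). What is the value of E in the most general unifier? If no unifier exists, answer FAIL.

option(string)

Decompose option/1: pair(pair(C, string), option(pair(option(E), E))) =?= pair(pair(pair(T, T), A), option(pair(T, option(A)))).
Decompose pair/2: pair(C, string) =?= pair(pair(T, T), A),  option(pair(option(E), E)) =?= option(pair(T, option(A))).
Decompose pair/2: C =?= pair(T, T),  string =?= A.
Bind C := pair(T, T); no other remaining equation mentions C.
Bind A := string; substituting into the remaining equation gives: option(pair(option(E), E)) =?= option(pair(T, option(string))).
Decompose option/1: pair(option(E), E) =?= pair(T, option(string)).
Decompose pair/2: option(E) =?= T,  E =?= option(string).
Bind T := option(E); no other remaining equation mentions T. Substituting into the earlier binding gives C := pair(option(E), option(E)).
Bind E := option(string). Substituting into the earlier bindings gives C := pair(option(option(string)), option(option(string))), T := option(option(string)).
MGU = { C := pair(option(option(string)), option(option(string))), A := string, T := option(option(string)), E := option(string) }, so E := option(string).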